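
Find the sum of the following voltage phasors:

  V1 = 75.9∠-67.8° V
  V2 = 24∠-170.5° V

Step 1 — Convert each phasor to rectangular form:
  V1 = 75.9·(cos(-67.8°) + j·sin(-67.8°)) = 28.68 - j70.27 V
  V2 = 24·(cos(-170.5°) + j·sin(-170.5°)) = -23.67 - j3.961 V
Step 2 — Sum components: V_total = 5.007 - j74.23 V.
Step 3 — Convert to polar: |V_total| = 74.4 V, ∠V_total = -86.1°.

V_total = 74.4∠-86.1° V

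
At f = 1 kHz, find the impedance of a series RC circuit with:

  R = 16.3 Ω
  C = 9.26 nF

Step 1 — Angular frequency: ω = 2π·f = 2π·1000 = 6283 rad/s.
Step 2 — Component impedances:
  R: Z = R = 16.3 Ω
  C: Z = 1/(jωC) = -j/(ω·C) = 0 - j1.719e+04 Ω
Step 3 — Series combination: Z_total = R + C = 16.3 - j1.719e+04 Ω = 1.719e+04∠-89.9° Ω.

Z = 16.3 - j1.719e+04 Ω = 1.719e+04∠-89.9° Ω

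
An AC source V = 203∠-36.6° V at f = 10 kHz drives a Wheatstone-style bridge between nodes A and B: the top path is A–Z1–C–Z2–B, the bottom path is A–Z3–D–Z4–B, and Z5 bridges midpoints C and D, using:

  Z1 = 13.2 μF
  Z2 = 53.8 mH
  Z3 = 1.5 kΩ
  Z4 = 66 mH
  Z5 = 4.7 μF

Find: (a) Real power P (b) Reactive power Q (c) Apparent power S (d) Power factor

Step 1 — Angular frequency: ω = 2π·f = 2π·1e+04 = 6.283e+04 rad/s.
Step 2 — Component impedances:
  Z1: Z = 1/(jωC) = -j/(ω·C) = 0 - j1.206 Ω
  Z2: Z = jωL = j·6.283e+04·0.0538 = 0 + j3380 Ω
  Z3: Z = R = 1500 Ω
  Z4: Z = jωL = j·6.283e+04·0.066 = 0 + j4147 Ω
  Z5: Z = 1/(jωC) = -j/(ω·C) = 0 - j3.386 Ω
Step 3 — Bridge requires nodal analysis (the Z5 bridge couples midpoints C and D, so the two paths cannot be reduced to a simple series/parallel combination). Setting node B to ground and injecting 1 A at node A, the 3-node admittance system at A, C, D solves to V_A = Z_AB = 0.004958 + j1860 Ω = 1860∠90.0° Ω.
Step 4 — Source phasor: V = 203∠-36.6° V = 163 - j121 V.
Step 5 — Current: I = V / Z = -0.06506 - j0.0876 A = 0.1091∠-126.6° A.
Step 6 — Complex power: S = V·I* = 5.903e-05 + j22.15 VA.
Step 7 — Real power: P = Re(S) = 5.903e-05 W.
Step 8 — Reactive power: Q = Im(S) = 22.15 VAR.
Step 9 — Apparent power: |S| = 22.15 VA.
Step 10 — Power factor: PF = P/|S| = 2.665e-06 (lagging).

(a) P = 5.903e-05 W  (b) Q = 22.15 VAR  (c) S = 22.15 VA  (d) PF = 2.665e-06 (lagging)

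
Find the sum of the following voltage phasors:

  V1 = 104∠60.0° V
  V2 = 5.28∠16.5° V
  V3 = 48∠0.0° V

Step 1 — Convert each phasor to rectangular form:
  V1 = 104·(cos(60.0°) + j·sin(60.0°)) = 52 + j90.07 V
  V2 = 5.28·(cos(16.5°) + j·sin(16.5°)) = 5.063 + j1.5 V
  V3 = 48·(cos(0.0°) + j·sin(0.0°)) = 48 V
Step 2 — Sum components: V_total = 105.1 + j91.57 V.
Step 3 — Convert to polar: |V_total| = 139.4 V, ∠V_total = 41.1°.

V_total = 139.4∠41.1° V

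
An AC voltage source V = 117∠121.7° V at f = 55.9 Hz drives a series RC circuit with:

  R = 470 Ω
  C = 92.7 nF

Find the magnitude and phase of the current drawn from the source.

Step 1 — Angular frequency: ω = 2π·f = 2π·55.9 = 351.2 rad/s.
Step 2 — Component impedances:
  R: Z = R = 470 Ω
  C: Z = 1/(jωC) = -j/(ω·C) = 0 - j3.071e+04 Ω
Step 3 — Series combination: Z_total = R + C = 470 - j3.071e+04 Ω = 3.072e+04∠-89.1° Ω.
Step 4 — Source phasor: V = 117∠121.7° V = -61.48 + j99.54 V.
Step 5 — Ohm's law: I = V / Z_total = (-61.48 + j99.54) / (470 - j3.071e+04) = -0.003271 - j0.001952 A.
Step 6 — Convert to polar: |I| = 0.003809 A, ∠I = -149.2°.

I = 0.003809∠-149.2° A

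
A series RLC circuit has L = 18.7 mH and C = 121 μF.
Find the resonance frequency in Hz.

Step 1 — Resonance condition Im(Z)=0 gives ω₀ = 1/√(LC).
Step 2 — ω₀ = 1/√(0.0187·0.000121) = 664.8 rad/s.
Step 3 — f₀ = ω₀/(2π) = 105.8 Hz.

f₀ = 105.8 Hz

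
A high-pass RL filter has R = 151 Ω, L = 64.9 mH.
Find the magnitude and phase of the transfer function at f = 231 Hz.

Step 1 — Angular frequency: ω = 2π·231 = 1451 rad/s.
Step 2 — Transfer function: H(jω) = jωL/(R + jωL).
Step 3 — Numerator jωL = j·94.2; denominator R + jωL = 151 + j94.2.
Step 4 — H = 0.2801 + j0.4491.
Step 5 — Magnitude: |H| = 0.5293 (-5.5 dB); phase: φ = 58.0°.

|H| = 0.5293 (-5.5 dB), φ = 58.0°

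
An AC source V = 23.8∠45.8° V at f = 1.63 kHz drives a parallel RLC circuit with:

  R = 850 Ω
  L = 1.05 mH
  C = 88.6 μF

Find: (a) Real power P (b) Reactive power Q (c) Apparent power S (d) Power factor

Step 1 — Angular frequency: ω = 2π·f = 2π·1630 = 1.024e+04 rad/s.
Step 2 — Component impedances:
  R: Z = R = 850 Ω
  L: Z = jωL = j·1.024e+04·0.00105 = 0 + j10.75 Ω
  C: Z = 1/(jωC) = -j/(ω·C) = 0 - j1.102 Ω
Step 3 — Parallel combination: 1/Z_total = 1/R + 1/L + 1/C; Z_total = 0.001774 - j1.228 Ω = 1.228∠-89.9° Ω.
Step 4 — Source phasor: V = 23.8∠45.8° V = 16.59 + j17.06 V.
Step 5 — Current: I = V / Z = -13.88 + j13.53 A = 19.38∠135.7° A.
Step 6 — Complex power: S = V·I* = 0.6664 - j461.3 VA.
Step 7 — Real power: P = Re(S) = 0.6664 W.
Step 8 — Reactive power: Q = Im(S) = -461.3 VAR.
Step 9 — Apparent power: |S| = 461.3 VA.
Step 10 — Power factor: PF = P/|S| = 0.001445 (leading).

(a) P = 0.6664 W  (b) Q = -461.3 VAR  (c) S = 461.3 VA  (d) PF = 0.001445 (leading)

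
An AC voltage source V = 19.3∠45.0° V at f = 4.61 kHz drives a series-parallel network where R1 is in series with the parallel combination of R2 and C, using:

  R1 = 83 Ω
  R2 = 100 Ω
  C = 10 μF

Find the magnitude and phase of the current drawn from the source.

Step 1 — Angular frequency: ω = 2π·f = 2π·4610 = 2.897e+04 rad/s.
Step 2 — Component impedances:
  R1: Z = R = 83 Ω
  R2: Z = R = 100 Ω
  C: Z = 1/(jωC) = -j/(ω·C) = 0 - j3.452 Ω
Step 3 — Parallel branch: R2 || C = 1/(1/R2 + 1/C) = 0.119 - j3.448 Ω.
Step 4 — Series with R1: Z_total = R1 + (R2 || C) = 83.12 - j3.448 Ω = 83.19∠-2.4° Ω.
Step 5 — Source phasor: V = 19.3∠45.0° V = 13.65 + j13.65 V.
Step 6 — Ohm's law: I = V / Z_total = (13.65 + j13.65) / (83.12 - j3.448) = 0.1571 + j0.1707 A.
Step 7 — Convert to polar: |I| = 0.232 A, ∠I = 47.4°.

I = 0.232∠47.4° A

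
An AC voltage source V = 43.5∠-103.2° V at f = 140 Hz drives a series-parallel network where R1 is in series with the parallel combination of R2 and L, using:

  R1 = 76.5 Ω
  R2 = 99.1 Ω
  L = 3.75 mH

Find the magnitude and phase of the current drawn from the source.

Step 1 — Angular frequency: ω = 2π·f = 2π·140 = 879.6 rad/s.
Step 2 — Component impedances:
  R1: Z = R = 76.5 Ω
  R2: Z = R = 99.1 Ω
  L: Z = jωL = j·879.6·0.00375 = 0 + j3.299 Ω
Step 3 — Parallel branch: R2 || L = 1/(1/R2 + 1/L) = 0.1097 + j3.295 Ω.
Step 4 — Series with R1: Z_total = R1 + (R2 || L) = 76.61 + j3.295 Ω = 76.68∠2.5° Ω.
Step 5 — Source phasor: V = 43.5∠-103.2° V = -9.933 - j42.35 V.
Step 6 — Ohm's law: I = V / Z_total = (-9.933 - j42.35) / (76.61 + j3.295) = -0.1532 - j0.5462 A.
Step 7 — Convert to polar: |I| = 0.5673 A, ∠I = -105.7°.

I = 0.5673∠-105.7° A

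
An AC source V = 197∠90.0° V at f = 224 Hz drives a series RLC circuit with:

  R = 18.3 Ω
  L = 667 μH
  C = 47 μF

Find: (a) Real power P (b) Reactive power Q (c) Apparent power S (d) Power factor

Step 1 — Angular frequency: ω = 2π·f = 2π·224 = 1407 rad/s.
Step 2 — Component impedances:
  R: Z = R = 18.3 Ω
  L: Z = jωL = j·1407·0.000667 = 0 + j0.9388 Ω
  C: Z = 1/(jωC) = -j/(ω·C) = 0 - j15.12 Ω
Step 3 — Series combination: Z_total = R + L + C = 18.3 - j14.18 Ω = 23.15∠-37.8° Ω.
Step 4 — Source phasor: V = 197∠90.0° V = 0 + j197 V.
Step 5 — Current: I = V / Z = -5.212 + j6.727 A = 8.51∠127.8° A.
Step 6 — Complex power: S = V·I* = 1325 - j1027 VA.
Step 7 — Real power: P = Re(S) = 1325 W.
Step 8 — Reactive power: Q = Im(S) = -1027 VAR.
Step 9 — Apparent power: |S| = 1676 VA.
Step 10 — Power factor: PF = P/|S| = 0.7905 (leading).

(a) P = 1325 W  (b) Q = -1027 VAR  (c) S = 1676 VA  (d) PF = 0.7905 (leading)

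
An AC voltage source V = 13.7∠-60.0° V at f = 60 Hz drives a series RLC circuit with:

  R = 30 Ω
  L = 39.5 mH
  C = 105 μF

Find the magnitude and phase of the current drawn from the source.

Step 1 — Angular frequency: ω = 2π·f = 2π·60 = 377 rad/s.
Step 2 — Component impedances:
  R: Z = R = 30 Ω
  L: Z = jωL = j·377·0.0395 = 0 + j14.89 Ω
  C: Z = 1/(jωC) = -j/(ω·C) = 0 - j25.26 Ω
Step 3 — Series combination: Z_total = R + L + C = 30 - j10.37 Ω = 31.74∠-19.1° Ω.
Step 4 — Source phasor: V = 13.7∠-60.0° V = 6.85 - j11.86 V.
Step 5 — Ohm's law: I = V / Z_total = (6.85 - j11.86) / (30 - j10.37) = 0.3261 - j0.2828 A.
Step 6 — Convert to polar: |I| = 0.4316 A, ∠I = -40.9°.

I = 0.4316∠-40.9° A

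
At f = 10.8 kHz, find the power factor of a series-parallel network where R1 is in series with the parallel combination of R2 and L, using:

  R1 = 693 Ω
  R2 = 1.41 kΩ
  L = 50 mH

Step 1 — Angular frequency: ω = 2π·f = 2π·1.08e+04 = 6.786e+04 rad/s.
Step 2 — Component impedances:
  R1: Z = R = 693 Ω
  R2: Z = R = 1410 Ω
  L: Z = jωL = j·6.786e+04·0.05 = 0 + j3393 Ω
Step 3 — Parallel branch: R2 || L = 1/(1/R2 + 1/L) = 1202 + j499.7 Ω.
Step 4 — Series with R1: Z_total = R1 + (R2 || L) = 1895 + j499.7 Ω = 1960∠14.8° Ω.
Step 5 — Power factor: PF = cos(φ) = Re(Z)/|Z| = 1895.4/1960.1 = 0.967.
Step 6 — Type: Im(Z) = 499.7 ⇒ lagging (phase φ = 14.8°).

PF = 0.967 (lagging, φ = 14.8°)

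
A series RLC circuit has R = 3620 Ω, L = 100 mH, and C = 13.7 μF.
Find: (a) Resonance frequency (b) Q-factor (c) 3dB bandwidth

Step 1 — Resonance: ω₀ = 1/√(LC) = 1/√(0.1·1.37e-05) = 854.4 rad/s.
Step 2 — f₀ = ω₀/(2π) = 136 Hz.
Step 3 — Series Q: Q = ω₀L/R = 854.4·0.1/3620 = 0.0236.
Step 4 — Bandwidth: Δω = ω₀/Q = 3.62e+04 rad/s; BW = Δω/(2π) = 5761 Hz.

(a) f₀ = 136 Hz  (b) Q = 0.0236  (c) BW = 5761 Hz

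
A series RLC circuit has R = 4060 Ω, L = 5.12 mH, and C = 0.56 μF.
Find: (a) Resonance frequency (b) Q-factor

Step 1 — Resonance condition Im(Z)=0 gives ω₀ = 1/√(LC).
Step 2 — ω₀ = 1/√(0.00512·5.6e-07) = 1.868e+04 rad/s.
Step 3 — f₀ = ω₀/(2π) = 2972 Hz.
Step 4 — Series Q: Q = ω₀L/R = 1.868e+04·0.00512/4060 = 0.02355.

(a) f₀ = 2972 Hz  (b) Q = 0.02355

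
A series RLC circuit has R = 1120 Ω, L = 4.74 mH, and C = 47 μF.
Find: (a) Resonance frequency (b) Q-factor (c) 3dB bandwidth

Step 1 — Resonance: ω₀ = 1/√(LC) = 1/√(0.00474·4.7e-05) = 2119 rad/s.
Step 2 — f₀ = ω₀/(2π) = 337.2 Hz.
Step 3 — Series Q: Q = ω₀L/R = 2119·0.00474/1120 = 0.008966.
Step 4 — Bandwidth: Δω = ω₀/Q = 2.363e+05 rad/s; BW = Δω/(2π) = 3.761e+04 Hz.

(a) f₀ = 337.2 Hz  (b) Q = 0.008966  (c) BW = 3.761e+04 Hz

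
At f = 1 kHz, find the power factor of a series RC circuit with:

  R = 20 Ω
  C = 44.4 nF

Step 1 — Angular frequency: ω = 2π·f = 2π·1000 = 6283 rad/s.
Step 2 — Component impedances:
  R: Z = R = 20 Ω
  C: Z = 1/(jωC) = -j/(ω·C) = 0 - j3585 Ω
Step 3 — Series combination: Z_total = R + C = 20 - j3585 Ω = 3585∠-89.7° Ω.
Step 4 — Power factor: PF = cos(φ) = Re(Z)/|Z| = 20/3585 = 0.005579.
Step 5 — Type: Im(Z) = -3585 ⇒ leading (phase φ = -89.7°).

PF = 0.005579 (leading, φ = -89.7°)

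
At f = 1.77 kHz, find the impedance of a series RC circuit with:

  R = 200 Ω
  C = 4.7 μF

Step 1 — Angular frequency: ω = 2π·f = 2π·1770 = 1.112e+04 rad/s.
Step 2 — Component impedances:
  R: Z = R = 200 Ω
  C: Z = 1/(jωC) = -j/(ω·C) = 0 - j19.13 Ω
Step 3 — Series combination: Z_total = R + C = 200 - j19.13 Ω = 200.9∠-5.5° Ω.

Z = 200 - j19.13 Ω = 200.9∠-5.5° Ω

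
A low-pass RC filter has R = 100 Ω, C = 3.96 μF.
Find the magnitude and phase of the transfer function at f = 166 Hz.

Step 1 — Angular frequency: ω = 2π·166 = 1043 rad/s.
Step 2 — Transfer function: H(jω) = 1/(1 + jωRC).
Step 3 — Denominator: 1 + jωRC = 1 + j·1043·100·3.96e-06 = 1 + j0.413.
Step 4 — H = 0.8543 - j0.3528.
Step 5 — Magnitude: |H| = 0.9243 (-0.7 dB); phase: φ = -22.4°.

|H| = 0.9243 (-0.7 dB), φ = -22.4°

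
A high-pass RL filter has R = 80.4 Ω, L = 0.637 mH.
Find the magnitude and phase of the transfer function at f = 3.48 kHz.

Step 1 — Angular frequency: ω = 2π·3480 = 2.187e+04 rad/s.
Step 2 — Transfer function: H(jω) = jωL/(R + jωL).
Step 3 — Numerator jωL = j·13.93; denominator R + jωL = 80.4 + j13.93.
Step 4 — H = 0.02914 + j0.1682.
Step 5 — Magnitude: |H| = 0.1707 (-15.4 dB); phase: φ = 80.2°.

|H| = 0.1707 (-15.4 dB), φ = 80.2°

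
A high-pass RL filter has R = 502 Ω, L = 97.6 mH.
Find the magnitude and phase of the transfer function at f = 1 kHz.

Step 1 — Angular frequency: ω = 2π·1000 = 6283 rad/s.
Step 2 — Transfer function: H(jω) = jωL/(R + jωL).
Step 3 — Numerator jωL = j·613.2; denominator R + jωL = 502 + j613.2.
Step 4 — H = 0.5988 + j0.4901.
Step 5 — Magnitude: |H| = 0.7738 (-2.2 dB); phase: φ = 39.3°.

|H| = 0.7738 (-2.2 dB), φ = 39.3°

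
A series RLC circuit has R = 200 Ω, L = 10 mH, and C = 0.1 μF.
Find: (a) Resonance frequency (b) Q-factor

Step 1 — Resonance condition Im(Z)=0 gives ω₀ = 1/√(LC).
Step 2 — ω₀ = 1/√(0.01·1e-07) = 3.162e+04 rad/s.
Step 3 — f₀ = ω₀/(2π) = 5033 Hz.
Step 4 — Series Q: Q = ω₀L/R = 3.162e+04·0.01/200 = 1.581.

(a) f₀ = 5033 Hz  (b) Q = 1.581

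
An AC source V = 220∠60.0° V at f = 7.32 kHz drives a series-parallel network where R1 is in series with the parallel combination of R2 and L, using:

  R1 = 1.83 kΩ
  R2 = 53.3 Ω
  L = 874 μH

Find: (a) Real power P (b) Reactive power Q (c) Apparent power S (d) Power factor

Step 1 — Angular frequency: ω = 2π·f = 2π·7320 = 4.599e+04 rad/s.
Step 2 — Component impedances:
  R1: Z = R = 1830 Ω
  R2: Z = R = 53.3 Ω
  L: Z = jωL = j·4.599e+04·0.000874 = 0 + j40.2 Ω
Step 3 — Parallel branch: R2 || L = 1/(1/R2 + 1/L) = 19.32 + j25.62 Ω.
Step 4 — Series with R1: Z_total = R1 + (R2 || L) = 1849 + j25.62 Ω = 1850∠0.8° Ω.
Step 5 — Source phasor: V = 220∠60.0° V = 110 + j190.5 V.
Step 6 — Current: I = V / Z = 0.0609 + j0.1022 A = 0.119∠59.2° A.
Step 7 — Complex power: S = V·I* = 26.17 + j0.3626 VA.
Step 8 — Real power: P = Re(S) = 26.17 W.
Step 9 — Reactive power: Q = Im(S) = 0.3626 VAR.
Step 10 — Apparent power: |S| = 26.17 VA.
Step 11 — Power factor: PF = P/|S| = 0.9999 (lagging).

(a) P = 26.17 W  (b) Q = 0.3626 VAR  (c) S = 26.17 VA  (d) PF = 0.9999 (lagging)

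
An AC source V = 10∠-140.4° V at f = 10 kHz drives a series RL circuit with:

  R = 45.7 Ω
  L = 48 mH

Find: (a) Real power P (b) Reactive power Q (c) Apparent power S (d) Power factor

Step 1 — Angular frequency: ω = 2π·f = 2π·1e+04 = 6.283e+04 rad/s.
Step 2 — Component impedances:
  R: Z = R = 45.7 Ω
  L: Z = jωL = j·6.283e+04·0.048 = 0 + j3016 Ω
Step 3 — Series combination: Z_total = R + L = 45.7 + j3016 Ω = 3016∠89.1° Ω.
Step 4 — Source phasor: V = 10∠-140.4° V = -7.705 - j6.374 V.
Step 5 — Current: I = V / Z = -0.002152 + j0.002522 A = 0.003315∠130.5° A.
Step 6 — Complex power: S = V·I* = 0.0005023 + j0.03315 VA.
Step 7 — Real power: P = Re(S) = 0.0005023 W.
Step 8 — Reactive power: Q = Im(S) = 0.03315 VAR.
Step 9 — Apparent power: |S| = 0.03315 VA.
Step 10 — Power factor: PF = P/|S| = 0.01515 (lagging).

(a) P = 0.0005023 W  (b) Q = 0.03315 VAR  (c) S = 0.03315 VA  (d) PF = 0.01515 (lagging)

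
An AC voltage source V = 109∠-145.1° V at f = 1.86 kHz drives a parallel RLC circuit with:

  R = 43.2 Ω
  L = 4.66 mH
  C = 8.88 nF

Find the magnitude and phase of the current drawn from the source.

Step 1 — Angular frequency: ω = 2π·f = 2π·1860 = 1.169e+04 rad/s.
Step 2 — Component impedances:
  R: Z = R = 43.2 Ω
  L: Z = jωL = j·1.169e+04·0.00466 = 0 + j54.46 Ω
  C: Z = 1/(jωC) = -j/(ω·C) = 0 - j9636 Ω
Step 3 — Parallel combination: 1/Z_total = 1/R + 1/L + 1/C; Z_total = 26.63 + j21.01 Ω = 33.92∠38.3° Ω.
Step 4 — Source phasor: V = 109∠-145.1° V = -89.4 - j62.36 V.
Step 5 — Ohm's law: I = V / Z_total = (-89.4 - j62.36) / (26.63 + j21.01) = -3.208 + j0.1886 A.
Step 6 — Convert to polar: |I| = 3.214 A, ∠I = 176.6°.

I = 3.214∠176.6° A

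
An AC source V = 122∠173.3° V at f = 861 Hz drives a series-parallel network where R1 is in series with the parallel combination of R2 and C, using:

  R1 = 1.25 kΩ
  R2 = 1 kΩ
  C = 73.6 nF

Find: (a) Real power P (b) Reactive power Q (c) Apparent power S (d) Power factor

Step 1 — Angular frequency: ω = 2π·f = 2π·861 = 5410 rad/s.
Step 2 — Component impedances:
  R1: Z = R = 1250 Ω
  R2: Z = R = 1000 Ω
  C: Z = 1/(jωC) = -j/(ω·C) = 0 - j2512 Ω
Step 3 — Parallel branch: R2 || C = 1/(1/R2 + 1/C) = 863.2 - j343.7 Ω.
Step 4 — Series with R1: Z_total = R1 + (R2 || C) = 2113 - j343.7 Ω = 2141∠-9.2° Ω.
Step 5 — Source phasor: V = 122∠173.3° V = -121.2 + j14.23 V.
Step 6 — Current: I = V / Z = -0.05693 - j0.002523 A = 0.05698∠-177.5° A.
Step 7 — Complex power: S = V·I* = 6.862 - j1.116 VA.
Step 8 — Real power: P = Re(S) = 6.862 W.
Step 9 — Reactive power: Q = Im(S) = -1.116 VAR.
Step 10 — Apparent power: |S| = 6.952 VA.
Step 11 — Power factor: PF = P/|S| = 0.987 (leading).

(a) P = 6.862 W  (b) Q = -1.116 VAR  (c) S = 6.952 VA  (d) PF = 0.987 (leading)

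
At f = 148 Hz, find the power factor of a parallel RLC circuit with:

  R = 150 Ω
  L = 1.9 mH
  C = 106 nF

Step 1 — Angular frequency: ω = 2π·f = 2π·148 = 929.9 rad/s.
Step 2 — Component impedances:
  R: Z = R = 150 Ω
  L: Z = jωL = j·929.9·0.0019 = 0 + j1.767 Ω
  C: Z = 1/(jωC) = -j/(ω·C) = 0 - j1.015e+04 Ω
Step 3 — Parallel combination: 1/Z_total = 1/R + 1/L + 1/C; Z_total = 0.02082 + j1.767 Ω = 1.767∠89.3° Ω.
Step 4 — Power factor: PF = cos(φ) = Re(Z)/|Z| = 0.02082/1.767 = 0.01178.
Step 5 — Type: Im(Z) = 1.767 ⇒ lagging (phase φ = 89.3°).

PF = 0.01178 (lagging, φ = 89.3°)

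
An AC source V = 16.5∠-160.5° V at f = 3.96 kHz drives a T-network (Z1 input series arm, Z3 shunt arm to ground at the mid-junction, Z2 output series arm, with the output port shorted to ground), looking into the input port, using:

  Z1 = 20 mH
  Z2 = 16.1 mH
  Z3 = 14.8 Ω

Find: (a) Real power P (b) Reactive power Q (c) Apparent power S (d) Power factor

Step 1 — Angular frequency: ω = 2π·f = 2π·3960 = 2.488e+04 rad/s.
Step 2 — Component impedances:
  Z1: Z = jωL = j·2.488e+04·0.02 = 0 + j497.6 Ω
  Z2: Z = jωL = j·2.488e+04·0.0161 = 0 + j400.6 Ω
  Z3: Z = R = 14.8 Ω
Step 3 — With the output port shorted to ground, the output series arm Z2 runs from the junction to ground; the shunt arm Z3 also runs from the junction to ground. They appear in parallel: Z3 || Z2 = 14.78 + j0.546 Ω.
Step 4 — Series with input arm Z1: Z_in = Z1 + (Z3 || Z2) = 14.78 + j498.2 Ω = 498.4∠88.3° Ω.
Step 5 — Source phasor: V = 16.5∠-160.5° V = -15.55 - j5.508 V.
Step 6 — Current: I = V / Z = -0.01197 + j0.03087 A = 0.03311∠111.2° A.
Step 7 — Complex power: S = V·I* = 0.0162 + j0.546 VA.
Step 8 — Real power: P = Re(S) = 0.0162 W.
Step 9 — Reactive power: Q = Im(S) = 0.546 VAR.
Step 10 — Apparent power: |S| = 0.5463 VA.
Step 11 — Power factor: PF = P/|S| = 0.02965 (lagging).

(a) P = 0.0162 W  (b) Q = 0.546 VAR  (c) S = 0.5463 VA  (d) PF = 0.02965 (lagging)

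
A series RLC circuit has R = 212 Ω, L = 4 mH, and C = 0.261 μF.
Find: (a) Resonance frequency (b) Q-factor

Step 1 — Resonance condition Im(Z)=0 gives ω₀ = 1/√(LC).
Step 2 — ω₀ = 1/√(0.004·2.61e-07) = 3.095e+04 rad/s.
Step 3 — f₀ = ω₀/(2π) = 4926 Hz.
Step 4 — Series Q: Q = ω₀L/R = 3.095e+04·0.004/212 = 0.5839.

(a) f₀ = 4926 Hz  (b) Q = 0.5839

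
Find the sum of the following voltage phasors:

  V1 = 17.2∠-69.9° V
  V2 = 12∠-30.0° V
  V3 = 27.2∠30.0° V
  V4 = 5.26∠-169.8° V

Step 1 — Convert each phasor to rectangular form:
  V1 = 17.2·(cos(-69.9°) + j·sin(-69.9°)) = 5.911 - j16.15 V
  V2 = 12·(cos(-30.0°) + j·sin(-30.0°)) = 10.39 - j6 V
  V3 = 27.2·(cos(30.0°) + j·sin(30.0°)) = 23.56 + j13.6 V
  V4 = 5.26·(cos(-169.8°) + j·sin(-169.8°)) = -5.177 - j0.9315 V
Step 2 — Sum components: V_total = 34.68 - j9.484 V.
Step 3 — Convert to polar: |V_total| = 35.96 V, ∠V_total = -15.3°.

V_total = 35.96∠-15.3° V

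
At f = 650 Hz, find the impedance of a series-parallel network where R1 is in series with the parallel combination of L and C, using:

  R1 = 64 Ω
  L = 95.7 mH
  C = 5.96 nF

Step 1 — Angular frequency: ω = 2π·f = 2π·650 = 4084 rad/s.
Step 2 — Component impedances:
  R1: Z = R = 64 Ω
  L: Z = jωL = j·4084·0.0957 = 0 + j390.8 Ω
  C: Z = 1/(jωC) = -j/(ω·C) = 0 - j4.108e+04 Ω
Step 3 — Parallel branch: L || C = 1/(1/L + 1/C) = 0 + j394.6 Ω.
Step 4 — Series with R1: Z_total = R1 + (L || C) = 64 + j394.6 Ω = 399.8∠80.8° Ω.

Z = 64 + j394.6 Ω = 399.8∠80.8° Ω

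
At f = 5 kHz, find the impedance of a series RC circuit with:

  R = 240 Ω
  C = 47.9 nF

Step 1 — Angular frequency: ω = 2π·f = 2π·5000 = 3.142e+04 rad/s.
Step 2 — Component impedances:
  R: Z = R = 240 Ω
  C: Z = 1/(jωC) = -j/(ω·C) = 0 - j664.5 Ω
Step 3 — Series combination: Z_total = R + C = 240 - j664.5 Ω = 706.5∠-70.1° Ω.

Z = 240 - j664.5 Ω = 706.5∠-70.1° Ω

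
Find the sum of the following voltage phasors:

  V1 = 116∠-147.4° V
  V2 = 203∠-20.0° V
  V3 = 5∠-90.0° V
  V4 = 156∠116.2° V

Step 1 — Convert each phasor to rectangular form:
  V1 = 116·(cos(-147.4°) + j·sin(-147.4°)) = -97.72 - j62.5 V
  V2 = 203·(cos(-20.0°) + j·sin(-20.0°)) = 190.8 - j69.43 V
  V3 = 5·(cos(-90.0°) + j·sin(-90.0°)) = 0 - j5 V
  V4 = 156·(cos(116.2°) + j·sin(116.2°)) = -68.87 + j140 V
Step 2 — Sum components: V_total = 24.16 + j3.045 V.
Step 3 — Convert to polar: |V_total| = 24.35 V, ∠V_total = 7.2°.

V_total = 24.35∠7.2° V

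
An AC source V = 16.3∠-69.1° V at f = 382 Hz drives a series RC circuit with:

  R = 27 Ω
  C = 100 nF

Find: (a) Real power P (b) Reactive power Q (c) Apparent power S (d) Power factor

Step 1 — Angular frequency: ω = 2π·f = 2π·382 = 2400 rad/s.
Step 2 — Component impedances:
  R: Z = R = 27 Ω
  C: Z = 1/(jωC) = -j/(ω·C) = 0 - j4166 Ω
Step 3 — Series combination: Z_total = R + C = 27 - j4166 Ω = 4166∠-89.6° Ω.
Step 4 — Source phasor: V = 16.3∠-69.1° V = 5.815 - j15.23 V.
Step 5 — Current: I = V / Z = 0.003664 + j0.001372 A = 0.003912∠20.5° A.
Step 6 — Complex power: S = V·I* = 0.0004132 - j0.06377 VA.
Step 7 — Real power: P = Re(S) = 0.0004132 W.
Step 8 — Reactive power: Q = Im(S) = -0.06377 VAR.
Step 9 — Apparent power: |S| = 0.06377 VA.
Step 10 — Power factor: PF = P/|S| = 0.00648 (leading).

(a) P = 0.0004132 W  (b) Q = -0.06377 VAR  (c) S = 0.06377 VA  (d) PF = 0.00648 (leading)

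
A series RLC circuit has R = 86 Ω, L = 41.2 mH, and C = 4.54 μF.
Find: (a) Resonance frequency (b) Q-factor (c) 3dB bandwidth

Step 1 — Resonance: ω₀ = 1/√(LC) = 1/√(0.0412·4.54e-06) = 2312 rad/s.
Step 2 — f₀ = ω₀/(2π) = 368 Hz.
Step 3 — Series Q: Q = ω₀L/R = 2312·0.0412/86 = 1.108.
Step 4 — Bandwidth: Δω = ω₀/Q = 2087 rad/s; BW = Δω/(2π) = 332.2 Hz.

(a) f₀ = 368 Hz  (b) Q = 1.108  (c) BW = 332.2 Hz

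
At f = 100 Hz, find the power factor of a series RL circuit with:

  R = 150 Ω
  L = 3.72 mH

Step 1 — Angular frequency: ω = 2π·f = 2π·100 = 628.3 rad/s.
Step 2 — Component impedances:
  R: Z = R = 150 Ω
  L: Z = jωL = j·628.3·0.00372 = 0 + j2.337 Ω
Step 3 — Series combination: Z_total = R + L = 150 + j2.337 Ω = 150∠0.9° Ω.
Step 4 — Power factor: PF = cos(φ) = Re(Z)/|Z| = 150/150.02 = 0.9999.
Step 5 — Type: Im(Z) = 2.337 ⇒ lagging (phase φ = 0.9°).

PF = 0.9999 (lagging, φ = 0.9°)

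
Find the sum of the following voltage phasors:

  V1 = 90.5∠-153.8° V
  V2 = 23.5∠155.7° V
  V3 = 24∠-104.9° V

Step 1 — Convert each phasor to rectangular form:
  V1 = 90.5·(cos(-153.8°) + j·sin(-153.8°)) = -81.2 - j39.96 V
  V2 = 23.5·(cos(155.7°) + j·sin(155.7°)) = -21.42 + j9.671 V
  V3 = 24·(cos(-104.9°) + j·sin(-104.9°)) = -6.171 - j23.19 V
Step 2 — Sum components: V_total = -108.8 - j53.48 V.
Step 3 — Convert to polar: |V_total| = 121.2 V, ∠V_total = -153.8°.

V_total = 121.2∠-153.8° V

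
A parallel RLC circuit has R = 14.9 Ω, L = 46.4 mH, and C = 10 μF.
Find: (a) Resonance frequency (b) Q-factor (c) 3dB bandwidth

Step 1 — Resonance: ω₀ = 1/√(LC) = 1/√(0.0464·1e-05) = 1468 rad/s.
Step 2 — f₀ = ω₀/(2π) = 233.6 Hz.
Step 3 — Parallel Q: Q = R/(ω₀L) = 14.9/(1468·0.0464) = 0.2187.
Step 4 — Bandwidth: Δω = ω₀/Q = 6711 rad/s; BW = Δω/(2π) = 1068 Hz.

(a) f₀ = 233.6 Hz  (b) Q = 0.2187  (c) BW = 1068 Hz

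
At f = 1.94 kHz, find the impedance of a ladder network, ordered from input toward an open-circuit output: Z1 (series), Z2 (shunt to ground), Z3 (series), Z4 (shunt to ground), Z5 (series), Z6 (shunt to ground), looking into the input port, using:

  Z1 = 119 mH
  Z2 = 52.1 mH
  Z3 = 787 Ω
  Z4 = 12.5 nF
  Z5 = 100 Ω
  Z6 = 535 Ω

Step 1 — Angular frequency: ω = 2π·f = 2π·1940 = 1.219e+04 rad/s.
Step 2 — Component impedances:
  Z1: Z = jωL = j·1.219e+04·0.119 = 0 + j1451 Ω
  Z2: Z = jωL = j·1.219e+04·0.0521 = 0 + j635.1 Ω
  Z3: Z = R = 787 Ω
  Z4: Z = 1/(jωC) = -j/(ω·C) = 0 - j6563 Ω
  Z5: Z = R = 100 Ω
  Z6: Z = R = 535 Ω
Step 3 — Ladder network (open output): work backward from the far end, alternating series and parallel combinations. Z_in = 244.6 + j1986 Ω = 2001∠83.0° Ω.

Z = 244.6 + j1986 Ω = 2001∠83.0° Ω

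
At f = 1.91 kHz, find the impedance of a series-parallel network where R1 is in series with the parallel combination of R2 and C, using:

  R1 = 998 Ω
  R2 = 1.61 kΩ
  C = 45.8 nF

Step 1 — Angular frequency: ω = 2π·f = 2π·1910 = 1.2e+04 rad/s.
Step 2 — Component impedances:
  R1: Z = R = 998 Ω
  R2: Z = R = 1610 Ω
  C: Z = 1/(jωC) = -j/(ω·C) = 0 - j1819 Ω
Step 3 — Parallel branch: R2 || C = 1/(1/R2 + 1/C) = 902.9 - j799 Ω.
Step 4 — Series with R1: Z_total = R1 + (R2 || C) = 1901 - j799 Ω = 2062∠-22.8° Ω.

Z = 1901 - j799 Ω = 2062∠-22.8° Ω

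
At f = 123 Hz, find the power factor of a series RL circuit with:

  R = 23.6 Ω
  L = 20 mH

Step 1 — Angular frequency: ω = 2π·f = 2π·123 = 772.8 rad/s.
Step 2 — Component impedances:
  R: Z = R = 23.6 Ω
  L: Z = jωL = j·772.8·0.02 = 0 + j15.46 Ω
Step 3 — Series combination: Z_total = R + L = 23.6 + j15.46 Ω = 28.21∠33.2° Ω.
Step 4 — Power factor: PF = cos(φ) = Re(Z)/|Z| = 23.6/28.21113 = 0.8365.
Step 5 — Type: Im(Z) = 15.46 ⇒ lagging (phase φ = 33.2°).

PF = 0.8365 (lagging, φ = 33.2°)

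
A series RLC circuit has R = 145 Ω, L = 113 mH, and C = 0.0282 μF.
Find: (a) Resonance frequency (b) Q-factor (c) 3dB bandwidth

Step 1 — Resonance: ω₀ = 1/√(LC) = 1/√(0.113·2.82e-08) = 1.771e+04 rad/s.
Step 2 — f₀ = ω₀/(2π) = 2819 Hz.
Step 3 — Series Q: Q = ω₀L/R = 1.771e+04·0.113/145 = 13.81.
Step 4 — Bandwidth: Δω = ω₀/Q = 1283 rad/s; BW = Δω/(2π) = 204.2 Hz.

(a) f₀ = 2819 Hz  (b) Q = 13.81  (c) BW = 204.2 Hz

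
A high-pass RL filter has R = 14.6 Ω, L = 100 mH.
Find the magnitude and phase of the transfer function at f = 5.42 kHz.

Step 1 — Angular frequency: ω = 2π·5420 = 3.405e+04 rad/s.
Step 2 — Transfer function: H(jω) = jωL/(R + jωL).
Step 3 — Numerator jωL = j·3405; denominator R + jωL = 14.6 + j3405.
Step 4 — H = 1 + j0.004287.
Step 5 — Magnitude: |H| = 1 (-0.0 dB); phase: φ = 0.2°.

|H| = 1 (-0.0 dB), φ = 0.2°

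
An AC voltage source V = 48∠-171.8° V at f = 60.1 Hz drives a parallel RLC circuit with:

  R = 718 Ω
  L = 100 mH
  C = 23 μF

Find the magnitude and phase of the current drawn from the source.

Step 1 — Angular frequency: ω = 2π·f = 2π·60.1 = 377.6 rad/s.
Step 2 — Component impedances:
  R: Z = R = 718 Ω
  L: Z = jωL = j·377.6·0.1 = 0 + j37.76 Ω
  C: Z = 1/(jωC) = -j/(ω·C) = 0 - j115.1 Ω
Step 3 — Parallel combination: 1/Z_total = 1/R + 1/L + 1/C; Z_total = 4.371 + j55.85 Ω = 56.02∠85.5° Ω.
Step 4 — Source phasor: V = 48∠-171.8° V = -47.51 - j6.846 V.
Step 5 — Ohm's law: I = V / Z_total = (-47.51 - j6.846) / (4.371 + j55.85) = -0.188 + j0.836 A.
Step 6 — Convert to polar: |I| = 0.8568 A, ∠I = 102.7°.

I = 0.8568∠102.7° A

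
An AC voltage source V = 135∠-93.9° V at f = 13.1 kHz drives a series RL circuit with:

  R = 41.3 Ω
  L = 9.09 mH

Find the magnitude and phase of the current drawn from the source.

Step 1 — Angular frequency: ω = 2π·f = 2π·1.31e+04 = 8.231e+04 rad/s.
Step 2 — Component impedances:
  R: Z = R = 41.3 Ω
  L: Z = jωL = j·8.231e+04·0.00909 = 0 + j748.2 Ω
Step 3 — Series combination: Z_total = R + L = 41.3 + j748.2 Ω = 749.3∠86.8° Ω.
Step 4 — Source phasor: V = 135∠-93.9° V = -9.182 - j134.7 V.
Step 5 — Ohm's law: I = V / Z_total = (-9.182 - j134.7) / (41.3 + j748.2) = -0.1801 + j0.002328 A.
Step 6 — Convert to polar: |I| = 0.1802 A, ∠I = 179.3°.

I = 0.1802∠179.3° A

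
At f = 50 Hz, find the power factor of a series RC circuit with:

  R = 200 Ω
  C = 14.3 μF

Step 1 — Angular frequency: ω = 2π·f = 2π·50 = 314.2 rad/s.
Step 2 — Component impedances:
  R: Z = R = 200 Ω
  C: Z = 1/(jωC) = -j/(ω·C) = 0 - j222.6 Ω
Step 3 — Series combination: Z_total = R + C = 200 - j222.6 Ω = 299.2∠-48.1° Ω.
Step 4 — Power factor: PF = cos(φ) = Re(Z)/|Z| = 200/299.25 = 0.6683.
Step 5 — Type: Im(Z) = -222.6 ⇒ leading (phase φ = -48.1°).

PF = 0.6683 (leading, φ = -48.1°)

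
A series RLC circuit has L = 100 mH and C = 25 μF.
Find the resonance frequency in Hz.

Step 1 — Resonance condition Im(Z)=0 gives ω₀ = 1/√(LC).
Step 2 — ω₀ = 1/√(0.1·2.5e-05) = 632.5 rad/s.
Step 3 — f₀ = ω₀/(2π) = 100.7 Hz.

f₀ = 100.7 Hz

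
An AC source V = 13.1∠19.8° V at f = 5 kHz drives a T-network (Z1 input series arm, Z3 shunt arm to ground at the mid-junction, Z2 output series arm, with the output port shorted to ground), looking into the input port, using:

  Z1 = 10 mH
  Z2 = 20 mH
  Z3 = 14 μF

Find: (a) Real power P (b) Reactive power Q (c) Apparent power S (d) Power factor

Step 1 — Angular frequency: ω = 2π·f = 2π·5000 = 3.142e+04 rad/s.
Step 2 — Component impedances:
  Z1: Z = jωL = j·3.142e+04·0.01 = 0 + j314.2 Ω
  Z2: Z = jωL = j·3.142e+04·0.02 = 0 + j628.3 Ω
  Z3: Z = 1/(jωC) = -j/(ω·C) = 0 - j2.274 Ω
Step 3 — With the output port shorted to ground, the output series arm Z2 runs from the junction to ground; the shunt arm Z3 also runs from the junction to ground. They appear in parallel: Z3 || Z2 = 0 - j2.282 Ω.
Step 4 — Series with input arm Z1: Z_in = Z1 + (Z3 || Z2) = 0 + j311.9 Ω = 311.9∠90.0° Ω.
Step 5 — Source phasor: V = 13.1∠19.8° V = 12.33 + j4.437 V.
Step 6 — Current: I = V / Z = 0.01423 - j0.03952 A = 0.042∠-70.2° A.
Step 7 — Complex power: S = V·I* = 0 + j0.5502 VA.
Step 8 — Real power: P = Re(S) = 0 W.
Step 9 — Reactive power: Q = Im(S) = 0.5502 VAR.
Step 10 — Apparent power: |S| = 0.5502 VA.
Step 11 — Power factor: PF = P/|S| = 0 (lagging).

(a) P = 0 W  (b) Q = 0.5502 VAR  (c) S = 0.5502 VA  (d) PF = 0 (lagging)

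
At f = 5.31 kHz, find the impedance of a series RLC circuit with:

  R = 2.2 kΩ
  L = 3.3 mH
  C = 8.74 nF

Step 1 — Angular frequency: ω = 2π·f = 2π·5310 = 3.336e+04 rad/s.
Step 2 — Component impedances:
  R: Z = R = 2200 Ω
  L: Z = jωL = j·3.336e+04·0.0033 = 0 + j110.1 Ω
  C: Z = 1/(jωC) = -j/(ω·C) = 0 - j3429 Ω
Step 3 — Series combination: Z_total = R + L + C = 2200 - j3319 Ω = 3982∠-56.5° Ω.

Z = 2200 - j3319 Ω = 3982∠-56.5° Ω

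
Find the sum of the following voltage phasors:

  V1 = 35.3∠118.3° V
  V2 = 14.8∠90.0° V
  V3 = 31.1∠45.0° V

Step 1 — Convert each phasor to rectangular form:
  V1 = 35.3·(cos(118.3°) + j·sin(118.3°)) = -16.74 + j31.08 V
  V2 = 14.8·(cos(90.0°) + j·sin(90.0°)) = 0 + j14.8 V
  V3 = 31.1·(cos(45.0°) + j·sin(45.0°)) = 21.99 + j21.99 V
Step 2 — Sum components: V_total = 5.256 + j67.87 V.
Step 3 — Convert to polar: |V_total| = 68.08 V, ∠V_total = 85.6°.

V_total = 68.08∠85.6° V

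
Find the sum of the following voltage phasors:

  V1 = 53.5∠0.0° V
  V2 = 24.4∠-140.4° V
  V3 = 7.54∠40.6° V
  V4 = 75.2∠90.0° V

Step 1 — Convert each phasor to rectangular form:
  V1 = 53.5·(cos(0.0°) + j·sin(0.0°)) = 53.5 V
  V2 = 24.4·(cos(-140.4°) + j·sin(-140.4°)) = -18.8 - j15.55 V
  V3 = 7.54·(cos(40.6°) + j·sin(40.6°)) = 5.725 + j4.907 V
  V4 = 75.2·(cos(90.0°) + j·sin(90.0°)) = 0 + j75.2 V
Step 2 — Sum components: V_total = 40.42 + j64.55 V.
Step 3 — Convert to polar: |V_total| = 76.17 V, ∠V_total = 57.9°.

V_total = 76.17∠57.9° V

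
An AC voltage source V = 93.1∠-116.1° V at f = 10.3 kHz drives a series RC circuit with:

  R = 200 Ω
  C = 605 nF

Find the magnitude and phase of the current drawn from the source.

Step 1 — Angular frequency: ω = 2π·f = 2π·1.03e+04 = 6.472e+04 rad/s.
Step 2 — Component impedances:
  R: Z = R = 200 Ω
  C: Z = 1/(jωC) = -j/(ω·C) = 0 - j25.54 Ω
Step 3 — Series combination: Z_total = R + C = 200 - j25.54 Ω = 201.6∠-7.3° Ω.
Step 4 — Source phasor: V = 93.1∠-116.1° V = -40.96 - j83.61 V.
Step 5 — Ohm's law: I = V / Z_total = (-40.96 - j83.61) / (200 - j25.54) = -0.149 - j0.4371 A.
Step 6 — Convert to polar: |I| = 0.4618 A, ∠I = -108.8°.

I = 0.4618∠-108.8° A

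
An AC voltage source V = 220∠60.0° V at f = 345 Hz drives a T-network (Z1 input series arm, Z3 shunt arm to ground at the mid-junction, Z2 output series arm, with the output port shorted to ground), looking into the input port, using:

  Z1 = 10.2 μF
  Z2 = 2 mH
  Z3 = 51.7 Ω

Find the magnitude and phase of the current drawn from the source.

Step 1 — Angular frequency: ω = 2π·f = 2π·345 = 2168 rad/s.
Step 2 — Component impedances:
  Z1: Z = 1/(jωC) = -j/(ω·C) = 0 - j45.23 Ω
  Z2: Z = jωL = j·2168·0.002 = 0 + j4.335 Ω
  Z3: Z = R = 51.7 Ω
Step 3 — With the output port shorted to ground, the output series arm Z2 runs from the junction to ground; the shunt arm Z3 also runs from the junction to ground. They appear in parallel: Z3 || Z2 = 0.361 + j4.305 Ω.
Step 4 — Series with input arm Z1: Z_in = Z1 + (Z3 || Z2) = 0.361 - j40.92 Ω = 40.92∠-89.5° Ω.
Step 5 — Source phasor: V = 220∠60.0° V = 110 + j190.5 V.
Step 6 — Ohm's law: I = V / Z_total = (110 + j190.5) / (0.361 - j40.92) = -4.632 + j2.729 A.
Step 7 — Convert to polar: |I| = 5.376 A, ∠I = 149.5°.

I = 5.376∠149.5° A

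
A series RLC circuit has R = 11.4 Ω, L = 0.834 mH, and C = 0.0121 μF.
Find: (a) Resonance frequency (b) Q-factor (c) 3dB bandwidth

Step 1 — Resonance: ω₀ = 1/√(LC) = 1/√(0.000834·1.21e-08) = 3.148e+05 rad/s.
Step 2 — f₀ = ω₀/(2π) = 5.01e+04 Hz.
Step 3 — Series Q: Q = ω₀L/R = 3.148e+05·0.000834/11.4 = 23.03.
Step 4 — Bandwidth: Δω = ω₀/Q = 1.367e+04 rad/s; BW = Δω/(2π) = 2175 Hz.

(a) f₀ = 5.01e+04 Hz  (b) Q = 23.03  (c) BW = 2175 Hz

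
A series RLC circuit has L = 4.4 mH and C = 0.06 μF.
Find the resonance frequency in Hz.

Step 1 — Resonance condition Im(Z)=0 gives ω₀ = 1/√(LC).
Step 2 — ω₀ = 1/√(0.0044·6e-08) = 6.155e+04 rad/s.
Step 3 — f₀ = ω₀/(2π) = 9795 Hz.

f₀ = 9795 Hz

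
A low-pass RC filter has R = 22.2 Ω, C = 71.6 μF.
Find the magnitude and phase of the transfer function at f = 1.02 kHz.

Step 1 — Angular frequency: ω = 2π·1020 = 6409 rad/s.
Step 2 — Transfer function: H(jω) = 1/(1 + jωRC).
Step 3 — Denominator: 1 + jωRC = 1 + j·6409·22.2·7.16e-05 = 1 + j10.19.
Step 4 — H = 0.009544 - j0.09723.
Step 5 — Magnitude: |H| = 0.09769 (-20.2 dB); phase: φ = -84.4°.

|H| = 0.09769 (-20.2 dB), φ = -84.4°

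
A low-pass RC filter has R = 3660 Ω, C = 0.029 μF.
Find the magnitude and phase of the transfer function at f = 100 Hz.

Step 1 — Angular frequency: ω = 2π·100 = 628.3 rad/s.
Step 2 — Transfer function: H(jω) = 1/(1 + jωRC).
Step 3 — Denominator: 1 + jωRC = 1 + j·628.3·3660·2.9e-08 = 1 + j0.06669.
Step 4 — H = 0.9956 - j0.06639.
Step 5 — Magnitude: |H| = 0.9978 (-0.0 dB); phase: φ = -3.8°.

|H| = 0.9978 (-0.0 dB), φ = -3.8°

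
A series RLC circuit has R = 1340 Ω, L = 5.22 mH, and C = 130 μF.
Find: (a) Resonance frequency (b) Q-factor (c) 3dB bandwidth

Step 1 — Resonance: ω₀ = 1/√(LC) = 1/√(0.00522·0.00013) = 1214 rad/s.
Step 2 — f₀ = ω₀/(2π) = 193.2 Hz.
Step 3 — Series Q: Q = ω₀L/R = 1214·0.00522/1340 = 0.004729.
Step 4 — Bandwidth: Δω = ω₀/Q = 2.567e+05 rad/s; BW = Δω/(2π) = 4.086e+04 Hz.

(a) f₀ = 193.2 Hz  (b) Q = 0.004729  (c) BW = 4.086e+04 Hz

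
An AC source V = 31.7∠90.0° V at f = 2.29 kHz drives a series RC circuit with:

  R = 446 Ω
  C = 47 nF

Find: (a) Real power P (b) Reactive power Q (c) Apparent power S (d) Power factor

Step 1 — Angular frequency: ω = 2π·f = 2π·2290 = 1.439e+04 rad/s.
Step 2 — Component impedances:
  R: Z = R = 446 Ω
  C: Z = 1/(jωC) = -j/(ω·C) = 0 - j1479 Ω
Step 3 — Series combination: Z_total = R + C = 446 - j1479 Ω = 1545∠-73.2° Ω.
Step 4 — Source phasor: V = 31.7∠90.0° V = 0 + j31.7 V.
Step 5 — Current: I = V / Z = -0.01965 + j0.005927 A = 0.02052∠163.2° A.
Step 6 — Complex power: S = V·I* = 0.1879 - j0.6229 VA.
Step 7 — Real power: P = Re(S) = 0.1879 W.
Step 8 — Reactive power: Q = Im(S) = -0.6229 VAR.
Step 9 — Apparent power: |S| = 0.6506 VA.
Step 10 — Power factor: PF = P/|S| = 0.2888 (leading).

(a) P = 0.1879 W  (b) Q = -0.6229 VAR  (c) S = 0.6506 VA  (d) PF = 0.2888 (leading)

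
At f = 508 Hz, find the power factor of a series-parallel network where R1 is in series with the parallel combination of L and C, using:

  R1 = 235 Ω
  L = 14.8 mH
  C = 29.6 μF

Step 1 — Angular frequency: ω = 2π·f = 2π·508 = 3192 rad/s.
Step 2 — Component impedances:
  R1: Z = R = 235 Ω
  L: Z = jωL = j·3192·0.0148 = 0 + j47.24 Ω
  C: Z = 1/(jωC) = -j/(ω·C) = 0 - j10.58 Ω
Step 3 — Parallel branch: L || C = 1/(1/L + 1/C) = 0 - j13.64 Ω.
Step 4 — Series with R1: Z_total = R1 + (L || C) = 235 - j13.64 Ω = 235.4∠-3.3° Ω.
Step 5 — Power factor: PF = cos(φ) = Re(Z)/|Z| = 235/235.4 = 0.9983.
Step 6 — Type: Im(Z) = -13.64 ⇒ leading (phase φ = -3.3°).

PF = 0.9983 (leading, φ = -3.3°)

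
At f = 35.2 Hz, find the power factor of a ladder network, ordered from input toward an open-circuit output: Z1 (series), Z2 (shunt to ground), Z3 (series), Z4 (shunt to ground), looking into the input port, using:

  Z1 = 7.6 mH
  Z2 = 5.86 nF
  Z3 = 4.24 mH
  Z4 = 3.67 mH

Step 1 — Angular frequency: ω = 2π·f = 2π·35.2 = 221.2 rad/s.
Step 2 — Component impedances:
  Z1: Z = jωL = j·221.2·0.0076 = 0 + j1.681 Ω
  Z2: Z = 1/(jωC) = -j/(ω·C) = 0 - j7.716e+05 Ω
  Z3: Z = jωL = j·221.2·0.00424 = 0 + j0.9378 Ω
  Z4: Z = jωL = j·221.2·0.00367 = 0 + j0.8117 Ω
Step 3 — Ladder network (open output): work backward from the far end, alternating series and parallel combinations. Z_in = 0 + j3.43 Ω = 3.43∠90.0° Ω.
Step 4 — Power factor: PF = cos(φ) = Re(Z)/|Z| = 0/3.43 = 0.
Step 5 — Type: Im(Z) = 3.43 ⇒ lagging (phase φ = 90.0°).

PF = 0 (lagging, φ = 90.0°)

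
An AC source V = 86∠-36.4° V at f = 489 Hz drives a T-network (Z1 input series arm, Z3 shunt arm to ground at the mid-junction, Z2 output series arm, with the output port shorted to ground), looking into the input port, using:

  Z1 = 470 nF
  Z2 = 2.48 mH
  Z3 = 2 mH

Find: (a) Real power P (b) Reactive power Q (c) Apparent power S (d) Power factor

Step 1 — Angular frequency: ω = 2π·f = 2π·489 = 3072 rad/s.
Step 2 — Component impedances:
  Z1: Z = 1/(jωC) = -j/(ω·C) = 0 - j692.5 Ω
  Z2: Z = jωL = j·3072·0.00248 = 0 + j7.62 Ω
  Z3: Z = jωL = j·3072·0.002 = 0 + j6.145 Ω
Step 3 — With the output port shorted to ground, the output series arm Z2 runs from the junction to ground; the shunt arm Z3 also runs from the junction to ground. They appear in parallel: Z3 || Z2 = 0 + j3.402 Ω.
Step 4 — Series with input arm Z1: Z_in = Z1 + (Z3 || Z2) = 0 - j689.1 Ω = 689.1∠-90.0° Ω.
Step 5 — Source phasor: V = 86∠-36.4° V = 69.22 - j51.03 V.
Step 6 — Current: I = V / Z = 0.07406 + j0.1005 A = 0.1248∠53.6° A.
Step 7 — Complex power: S = V·I* = 0 - j10.73 VA.
Step 8 — Real power: P = Re(S) = 0 W.
Step 9 — Reactive power: Q = Im(S) = -10.73 VAR.
Step 10 — Apparent power: |S| = 10.73 VA.
Step 11 — Power factor: PF = P/|S| = 0 (leading).

(a) P = 0 W  (b) Q = -10.73 VAR  (c) S = 10.73 VA  (d) PF = 0 (leading)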